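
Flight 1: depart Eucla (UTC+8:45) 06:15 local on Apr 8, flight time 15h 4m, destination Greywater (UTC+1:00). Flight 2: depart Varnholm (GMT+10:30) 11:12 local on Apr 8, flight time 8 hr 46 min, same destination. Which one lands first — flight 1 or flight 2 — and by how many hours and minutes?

the second, by 3 hours 6 minutes

Flight 1 in UTC: 06:15 − 8:45 = 21:30 on Apr 7.
+15 hours 4 minutes → arrive 12:34 UTC on Apr 8.
Flight 2 in UTC: 11:12 − 10:30 = 00:42 on Apr 8.
+8 hours 46 minutes → arrive 09:28 UTC on Apr 8.
Flight 2 lands earlier by 3 hours 6 minutes.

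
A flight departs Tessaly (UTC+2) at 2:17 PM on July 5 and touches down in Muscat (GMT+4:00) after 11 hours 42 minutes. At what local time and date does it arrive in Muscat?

3:59 AM on Jul 6

Muscat is 2:00 ahead of Tessaly.
After 11 hours and 42 minutes it is 1:59 AM (Jul 6) in Tessaly.
Shift by the zone difference: 1:59 AM + 2:00 = 3:59 AM on Jul 6 in Muscat.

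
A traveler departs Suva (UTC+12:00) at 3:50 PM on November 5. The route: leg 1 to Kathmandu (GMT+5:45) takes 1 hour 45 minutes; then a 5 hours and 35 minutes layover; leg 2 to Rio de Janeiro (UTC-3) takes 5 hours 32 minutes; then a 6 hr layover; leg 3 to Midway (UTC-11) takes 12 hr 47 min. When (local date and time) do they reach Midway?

12:29 AM on Nov 6

Convert departure to UTC: 3:50 PM − 12:00 = 3:50 AM UTC on Nov 5.
Add 1 hour 45 minutes leg 1 → 5:35 AM UTC.
Add 5 hours 35 minutes layover in Kathmandu → 11:10 AM UTC.
Add 5 hours and 32 minutes leg 2 → 4:42 PM UTC.
Add 6 hours layover in Rio de Janeiro → 10:42 PM UTC.
Add 12 hours and 47 minutes leg 3 → 11:29 AM UTC (Nov 6).
Midway is UTC−11:00, so local arrival = 11:29 AM − 11:00 = 12:29 AM on Nov 6.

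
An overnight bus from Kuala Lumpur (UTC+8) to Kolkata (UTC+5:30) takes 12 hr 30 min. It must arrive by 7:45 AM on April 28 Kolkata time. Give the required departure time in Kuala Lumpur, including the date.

Target arrival in UTC: 7:45 AM − 5:30 = 2:15 AM on Apr 28.
Subtract 12 hours and 30 minutes → departure 1:45 PM UTC on Apr 27.
Kuala Lumpur is UTC+8:00: 1:45 PM + 8:00 = 9:45 PM on Apr 27.

9:45 PM on April 27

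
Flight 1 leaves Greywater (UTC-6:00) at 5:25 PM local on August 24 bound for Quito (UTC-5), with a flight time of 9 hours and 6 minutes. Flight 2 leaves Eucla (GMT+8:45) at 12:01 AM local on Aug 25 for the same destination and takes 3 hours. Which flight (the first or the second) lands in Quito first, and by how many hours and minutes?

the second, by 14 hours 15 minutes

Flight 1 in UTC: 5:25 PM + 6:00 = 11:25 PM on Aug 24.
+9 hours and 6 minutes → arrive 8:31 AM UTC on Aug 25.
Flight 2 in UTC: 12:01 AM − 8:45 = 3:16 PM on Aug 24.
+3 hours → arrive 6:16 PM UTC on Aug 24.
Flight 2 lands earlier by 14 hours 15 minutes.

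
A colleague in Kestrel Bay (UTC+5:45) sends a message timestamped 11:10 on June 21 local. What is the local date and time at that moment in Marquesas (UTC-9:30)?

In UTC: 11:10 − 5:45 = 05:25 on Jun 21.
Marquesas is UTC−9:30: 05:25 − 9:30 = 19:55 on Jun 20.

19:55 on Jun 20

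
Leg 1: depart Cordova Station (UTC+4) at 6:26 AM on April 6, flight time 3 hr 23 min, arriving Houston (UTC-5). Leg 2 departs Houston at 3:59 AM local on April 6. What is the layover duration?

Convert departure to UTC: 6:26 AM − 4:00 = 2:26 AM UTC on Apr 6.
Add 3 hours 23 minutes flight time → 5:49 AM UTC.
Houston is UTC−5:00, so local arrival = 5:49 AM − 5:00 = 12:49 AM on Apr 6.
Layover = 3:59 AM − 12:49 AM = 3 hours 10 minutes.

3 hours 10 minutes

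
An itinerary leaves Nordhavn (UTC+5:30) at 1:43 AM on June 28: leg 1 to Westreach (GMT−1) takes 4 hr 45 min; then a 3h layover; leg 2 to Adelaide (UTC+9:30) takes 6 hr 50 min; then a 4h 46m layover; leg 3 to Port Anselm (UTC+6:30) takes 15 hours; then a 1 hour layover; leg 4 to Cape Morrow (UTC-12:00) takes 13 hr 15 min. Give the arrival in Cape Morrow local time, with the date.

8:49 AM on June 29

Convert departure to UTC: 1:43 AM − 5:30 = 8:13 PM UTC on Jun 27.
Add 4 hours 45 minutes leg 1 → 12:58 AM UTC (Jun 28).
Add 3 hours layover in Westreach → 3:58 AM UTC.
Add 6 hours 50 minutes leg 2 → 10:48 AM UTC.
Add 4 hours 46 minutes layover in Adelaide → 3:34 PM UTC.
Add 15 hours leg 3 → 6:34 AM UTC (Jun 29).
Add 1 hour layover in Port Anselm → 7:34 AM UTC.
Add 13 hours and 15 minutes leg 4 → 8:49 PM UTC.
Cape Morrow is UTC−12:00, so local arrival = 8:49 PM − 12:00 = 8:49 AM on Jun 29.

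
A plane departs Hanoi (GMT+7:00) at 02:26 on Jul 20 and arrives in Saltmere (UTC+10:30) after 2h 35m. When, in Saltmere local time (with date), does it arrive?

Saltmere is 3:30 ahead of Hanoi.
After 2 hours and 35 minutes it is 05:01 in Hanoi.
Shift by the zone difference: 05:01 + 3:30 = 08:31 on Jul 20 in Saltmere.

08:31 on July 20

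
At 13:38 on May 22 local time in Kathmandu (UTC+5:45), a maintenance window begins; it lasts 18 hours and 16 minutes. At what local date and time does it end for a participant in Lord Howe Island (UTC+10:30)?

12:39 on May 23

Convert start to UTC: 13:38 − 5:45 = 07:53 UTC on May 22.
Add 18 hours and 16 minutes duration → 02:09 UTC (May 23).
Lord Howe Island is UTC+10:30, so local end time = 02:09 + 10:30 = 12:39 on May 23.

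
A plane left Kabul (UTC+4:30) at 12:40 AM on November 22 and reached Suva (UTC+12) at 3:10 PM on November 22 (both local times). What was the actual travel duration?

7 hours

Departure in UTC: 12:40 AM − 4:30 = 8:10 PM on Nov 21.
Arrival in UTC: 3:10 PM − 12:00 = 3:10 AM on Nov 22.
Elapsed = 3:10 AM − 8:10 PM (+1 day) = 7 hours.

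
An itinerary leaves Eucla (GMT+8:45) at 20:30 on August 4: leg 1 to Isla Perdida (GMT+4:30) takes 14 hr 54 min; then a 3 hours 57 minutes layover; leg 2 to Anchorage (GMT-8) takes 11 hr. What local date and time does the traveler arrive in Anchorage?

Convert departure to UTC: 20:30 − 8:45 = 11:45 UTC on Aug 4.
Add 14 hours 54 minutes leg 1 → 02:39 UTC (Aug 5).
Add 3 hours and 57 minutes layover in Isla Perdida → 06:36 UTC.
Add 11 hours leg 2 → 17:36 UTC.
Anchorage is UTC−8:00, so local arrival = 17:36 − 8:00 = 09:36 on Aug 5.

09:36 on Aug 5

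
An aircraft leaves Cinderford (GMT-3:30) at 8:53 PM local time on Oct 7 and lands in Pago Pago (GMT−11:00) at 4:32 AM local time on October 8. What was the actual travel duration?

15 hours 9 minutes

Departure in UTC: 8:53 PM + 3:30 = 12:23 AM on Oct 8.
Arrival in UTC: 4:32 AM + 11:00 = 3:32 PM on Oct 8.
Elapsed = 3:32 PM − 12:23 AM = 15 hours 9 minutes.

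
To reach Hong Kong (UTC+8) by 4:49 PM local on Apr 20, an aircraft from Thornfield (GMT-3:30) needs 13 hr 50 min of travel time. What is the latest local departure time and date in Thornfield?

Target arrival in UTC: 4:49 PM − 8:00 = 8:49 AM on Apr 20.
Subtract 13 hours and 50 minutes → departure 6:59 PM UTC on Apr 19.
Thornfield is UTC−3:30: 6:59 PM − 3:30 = 3:29 PM on Apr 19.

3:29 PM on April 19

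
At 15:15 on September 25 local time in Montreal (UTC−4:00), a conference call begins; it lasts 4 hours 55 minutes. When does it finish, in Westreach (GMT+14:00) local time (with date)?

14:10 on September 26

Convert start to UTC: 15:15 + 4:00 = 19:15 UTC on Sep 25.
Add 4 hours 55 minutes duration → 00:10 UTC (Sep 26).
Westreach is UTC+14:00, so local end time = 00:10 + 14:00 = 14:10 on Sep 26.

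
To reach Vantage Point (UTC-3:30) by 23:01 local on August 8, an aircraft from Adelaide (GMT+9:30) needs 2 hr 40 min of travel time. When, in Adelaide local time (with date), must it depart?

Target arrival in UTC: 23:01 + 3:30 = 02:31 on Aug 9.
Subtract 2 hours and 40 minutes → departure 23:51 UTC on Aug 8.
Adelaide is UTC+9:30: 23:51 + 9:30 = 09:21 on Aug 9.

09:21 on August 9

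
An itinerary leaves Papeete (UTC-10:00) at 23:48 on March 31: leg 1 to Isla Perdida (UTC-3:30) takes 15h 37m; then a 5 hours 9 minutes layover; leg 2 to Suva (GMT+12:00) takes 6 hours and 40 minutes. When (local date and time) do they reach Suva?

Convert departure to UTC: 23:48 + 10:00 = 09:48 UTC on Apr 1.
Add 15 hours 37 minutes leg 1 → 01:25 UTC (Apr 2).
Add 5 hours 9 minutes layover in Isla Perdida → 06:34 UTC.
Add 6 hours and 40 minutes leg 2 → 13:14 UTC.
Suva is UTC+12:00, so local arrival = 13:14 + 12:00 = 01:14 on Apr 3.

01:14 on April 3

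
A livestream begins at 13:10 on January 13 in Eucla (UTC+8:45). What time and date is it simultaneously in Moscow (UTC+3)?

07:25 on January 13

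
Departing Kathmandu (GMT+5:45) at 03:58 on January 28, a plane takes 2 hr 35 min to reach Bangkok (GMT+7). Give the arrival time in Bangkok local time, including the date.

07:48 on January 28

Convert departure to UTC: 03:58 − 5:45 = 22:13 UTC on Jan 27.
Add 2 hours and 35 minutes travel time → 00:48 UTC (Jan 28).
Bangkok is UTC+7:00, so local arrival = 00:48 + 7:00 = 07:48 on Jan 28.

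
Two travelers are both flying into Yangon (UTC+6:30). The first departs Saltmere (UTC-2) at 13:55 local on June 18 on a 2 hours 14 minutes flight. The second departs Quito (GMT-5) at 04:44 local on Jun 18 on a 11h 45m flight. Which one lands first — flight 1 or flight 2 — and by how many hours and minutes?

Flight 1 in UTC: 13:55 + 2:00 = 15:55 on Jun 18.
+2 hours 14 minutes → arrive 18:09 UTC on Jun 18.
Flight 2 in UTC: 04:44 + 5:00 = 09:44 on Jun 18.
+11 hours 45 minutes → arrive 21:29 UTC on Jun 18.
Flight 1 lands earlier by 3 hours 20 minutes.

the first, by 3 hours 20 minutes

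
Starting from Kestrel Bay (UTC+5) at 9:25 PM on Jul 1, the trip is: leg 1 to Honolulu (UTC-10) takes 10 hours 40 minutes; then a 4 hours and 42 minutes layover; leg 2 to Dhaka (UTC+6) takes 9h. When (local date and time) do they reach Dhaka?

10:47 PM on July 2

Convert departure to UTC: 9:25 PM − 5:00 = 4:25 PM UTC on Jul 1.
Add 10 hours and 40 minutes leg 1 → 3:05 AM UTC (Jul 2).
Add 4 hours and 42 minutes layover in Honolulu → 7:47 AM UTC.
Add 9 hours leg 2 → 4:47 PM UTC.
Dhaka is UTC+6:00, so local arrival = 4:47 PM + 6:00 = 10:47 PM on Jul 2.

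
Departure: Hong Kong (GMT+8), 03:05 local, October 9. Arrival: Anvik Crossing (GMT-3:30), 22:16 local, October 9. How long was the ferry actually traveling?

Departure in UTC: 03:05 − 8:00 = 19:05 on Oct 8.
Arrival in UTC: 22:16 + 3:30 = 01:46 on Oct 10.
Elapsed = 01:46 − 19:05 (+2 days) = 30 hours 41 minutes.

30 hours 41 minutes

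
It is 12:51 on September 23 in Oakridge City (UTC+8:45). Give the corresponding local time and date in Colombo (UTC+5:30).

09:36 on Sep 23

In UTC: 12:51 − 8:45 = 04:06 on Sep 23.
Colombo is UTC+5:30: 04:06 + 5:30 = 09:36 on Sep 23.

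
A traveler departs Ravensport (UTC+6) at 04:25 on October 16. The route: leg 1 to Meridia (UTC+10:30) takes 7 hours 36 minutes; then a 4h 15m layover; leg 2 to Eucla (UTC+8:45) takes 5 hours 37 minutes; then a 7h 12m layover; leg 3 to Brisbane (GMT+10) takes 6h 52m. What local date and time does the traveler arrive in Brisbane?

15:57 on October 17

Convert departure to UTC: 04:25 − 6:00 = 22:25 UTC on Oct 15.
Add 7 hours 36 minutes leg 1 → 06:01 UTC (Oct 16).
Add 4 hours and 15 minutes layover in Meridia → 10:16 UTC.
Add 5 hours and 37 minutes leg 2 → 15:53 UTC.
Add 7 hours and 12 minutes layover in Eucla → 23:05 UTC.
Add 6 hours 52 minutes leg 3 → 05:57 UTC (Oct 17).
Brisbane is UTC+10:00, so local arrival = 05:57 + 10:00 = 15:57 on Oct 17.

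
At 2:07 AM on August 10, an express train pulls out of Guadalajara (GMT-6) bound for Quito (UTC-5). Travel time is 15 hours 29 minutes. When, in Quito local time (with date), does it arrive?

Convert departure to UTC: 2:07 AM + 6:00 = 8:07 AM UTC on Aug 10.
Add 15 hours 29 minutes travel time → 11:36 PM UTC.
Quito is UTC−5:00, so local arrival = 11:36 PM − 5:00 = 6:36 PM on Aug 10.

6:36 PM on Aug 10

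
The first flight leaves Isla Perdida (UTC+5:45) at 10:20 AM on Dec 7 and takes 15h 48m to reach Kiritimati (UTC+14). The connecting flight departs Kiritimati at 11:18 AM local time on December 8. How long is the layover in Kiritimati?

Convert departure to UTC: 10:20 AM − 5:45 = 4:35 AM UTC on Dec 7.
Add 15 hours and 48 minutes flight time → 8:23 PM UTC.
Kiritimati is UTC+14:00, so local arrival = 8:23 PM + 14:00 = 10:23 AM on Dec 8.
Layover = 11:18 AM − 10:23 AM = 55 minutes.

55 minutes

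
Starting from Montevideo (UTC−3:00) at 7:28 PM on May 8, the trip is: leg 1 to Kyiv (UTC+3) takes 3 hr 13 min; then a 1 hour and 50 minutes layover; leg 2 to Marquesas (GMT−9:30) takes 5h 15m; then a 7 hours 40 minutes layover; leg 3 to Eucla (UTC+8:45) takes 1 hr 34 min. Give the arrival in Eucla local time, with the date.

2:45 AM on May 10

Convert departure to UTC: 7:28 PM + 3:00 = 10:28 PM UTC on May 8.
Add 3 hours and 13 minutes leg 1 → 1:41 AM UTC (May 9).
Add 1 hour and 50 minutes layover in Kyiv → 3:31 AM UTC.
Add 5 hours and 15 minutes leg 2 → 8:46 AM UTC.
Add 7 hours 40 minutes layover in Marquesas → 4:26 PM UTC.
Add 1 hour 34 minutes leg 3 → 6:00 PM UTC.
Eucla is UTC+8:45, so local arrival = 6:00 PM + 8:45 = 2:45 AM on May 10.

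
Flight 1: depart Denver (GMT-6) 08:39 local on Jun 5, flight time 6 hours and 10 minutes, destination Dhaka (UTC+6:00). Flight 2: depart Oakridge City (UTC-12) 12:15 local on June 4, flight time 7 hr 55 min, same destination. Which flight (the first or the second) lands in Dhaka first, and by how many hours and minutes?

Flight 1 in UTC: 08:39 + 6:00 = 14:39 on Jun 5.
+6 hours 10 minutes → arrive 20:49 UTC on Jun 5.
Flight 2 in UTC: 12:15 + 12:00 = 00:15 on Jun 5.
+7 hours 55 minutes → arrive 08:10 UTC on Jun 5.
Flight 2 lands earlier by 12 hours 39 minutes.

the second, by 12 hours 39 minutes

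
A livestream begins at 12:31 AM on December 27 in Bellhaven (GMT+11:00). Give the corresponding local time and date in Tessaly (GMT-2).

11:31 AM on December 26

Tessaly is 13:00 behind Bellhaven.
Shift by the zone difference: 12:31 AM − 13:00 = 11:31 AM on Dec 26 in Tessaly.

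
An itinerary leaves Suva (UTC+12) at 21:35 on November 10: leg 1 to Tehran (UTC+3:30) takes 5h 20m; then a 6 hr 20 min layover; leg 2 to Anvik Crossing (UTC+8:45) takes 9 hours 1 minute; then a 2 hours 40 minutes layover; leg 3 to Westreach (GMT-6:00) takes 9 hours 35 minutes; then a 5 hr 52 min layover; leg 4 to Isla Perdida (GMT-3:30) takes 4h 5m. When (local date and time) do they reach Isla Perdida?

Convert departure to UTC: 21:35 − 12:00 = 09:35 UTC on Nov 10.
Add 5 hours 20 minutes leg 1 → 14:55 UTC.
Add 6 hours 20 minutes layover in Tehran → 21:15 UTC.
Add 9 hours 1 minute leg 2 → 06:16 UTC (Nov 11).
Add 2 hours and 40 minutes layover in Anvik Crossing → 08:56 UTC.
Add 9 hours and 35 minutes leg 3 → 18:31 UTC.
Add 5 hours and 52 minutes layover in Westreach → 00:23 UTC (Nov 12).
Add 4 hours and 5 minutes leg 4 → 04:28 UTC.
Isla Perdida is UTC−3:30, so local arrival = 04:28 − 3:30 = 00:58 on Nov 12.

00:58 on November 12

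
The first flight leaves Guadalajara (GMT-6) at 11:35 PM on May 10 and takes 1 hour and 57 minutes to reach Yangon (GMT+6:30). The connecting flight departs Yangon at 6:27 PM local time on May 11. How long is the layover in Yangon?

Convert departure to UTC: 11:35 PM + 6:00 = 5:35 AM UTC on May 11.
Add 1 hour and 57 minutes flight time → 7:32 AM UTC.
Yangon is UTC+6:30, so local arrival = 7:32 AM + 6:30 = 2:02 PM on May 11.
Layover = 6:27 PM − 2:02 PM = 4 hours 25 minutes.

4 hours 25 minutes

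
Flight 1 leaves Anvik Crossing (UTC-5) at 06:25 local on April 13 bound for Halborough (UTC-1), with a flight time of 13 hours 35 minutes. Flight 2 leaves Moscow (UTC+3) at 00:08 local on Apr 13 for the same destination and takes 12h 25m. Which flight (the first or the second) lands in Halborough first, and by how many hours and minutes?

Flight 1 in UTC: 06:25 + 5:00 = 11:25 on Apr 13.
+13 hours 35 minutes → arrive 01:00 UTC on Apr 14.
Flight 2 in UTC: 00:08 − 3:00 = 21:08 on Apr 12.
+12 hours and 25 minutes → arrive 09:33 UTC on Apr 13.
Flight 2 lands earlier by 15 hours 27 minutes.

the second, by 15 hours 27 minutes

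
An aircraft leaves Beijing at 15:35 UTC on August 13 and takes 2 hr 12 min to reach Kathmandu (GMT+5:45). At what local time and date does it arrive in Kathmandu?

23:32 on Aug 13

Departure is given in UTC: 15:35 on Aug 13.
Add 2 hours and 12 minutes → 17:47 UTC.
Kathmandu is UTC+5:45: 17:47 + 5:45 = 23:32 on Aug 13.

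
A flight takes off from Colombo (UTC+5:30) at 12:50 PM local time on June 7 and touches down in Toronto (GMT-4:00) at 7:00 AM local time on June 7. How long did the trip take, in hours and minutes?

Toronto is 9:30 behind Colombo.
Clock-face elapsed time (ignoring zones) is −5 hours 50 minutes.
Actual elapsed = −5 hours 50 minutes + 9:30 = 3 hours 40 minutes.

3 hours 40 minutes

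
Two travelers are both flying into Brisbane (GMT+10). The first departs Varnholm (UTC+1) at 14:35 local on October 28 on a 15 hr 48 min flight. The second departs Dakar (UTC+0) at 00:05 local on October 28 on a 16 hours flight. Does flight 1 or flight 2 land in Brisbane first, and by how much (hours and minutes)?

the second, by 13 hours 18 minutes

Flight 1 in UTC: 14:35 − 1:00 = 13:35 on Oct 28.
+15 hours 48 minutes → arrive 05:23 UTC on Oct 29.
Flight 2 departs at 00:05 UTC (Oct 28).
+16 hours → arrive 16:05 UTC on Oct 28.
Flight 2 lands earlier by 13 hours 18 minutes.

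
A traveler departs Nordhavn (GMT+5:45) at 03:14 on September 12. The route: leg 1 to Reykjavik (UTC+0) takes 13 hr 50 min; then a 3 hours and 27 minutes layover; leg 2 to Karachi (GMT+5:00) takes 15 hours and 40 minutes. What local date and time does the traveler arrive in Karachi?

11:26 on Sep 13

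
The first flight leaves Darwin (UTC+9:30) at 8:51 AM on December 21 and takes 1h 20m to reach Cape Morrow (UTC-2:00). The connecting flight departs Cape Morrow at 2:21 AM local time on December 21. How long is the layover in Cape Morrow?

Convert departure to UTC: 8:51 AM − 9:30 = 11:21 PM UTC on Dec 20.
Add 1 hour 20 minutes flight time → 12:41 AM UTC (Dec 21).
Cape Morrow is UTC−2:00, so local arrival = 12:41 AM − 2:00 = 10:41 PM on Dec 20.
Layover = 2:21 AM − 10:41 PM (+1 day) = 3 hours 40 minutes.

3 hours 40 minutes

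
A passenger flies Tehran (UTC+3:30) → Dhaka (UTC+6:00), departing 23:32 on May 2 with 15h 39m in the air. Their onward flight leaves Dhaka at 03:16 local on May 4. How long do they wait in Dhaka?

9 hours 35 minutes

Convert departure to UTC: 23:32 − 3:30 = 20:02 UTC on May 2.
Add 15 hours and 39 minutes flight time → 11:41 UTC (May 3).
Dhaka is UTC+6:00, so local arrival = 11:41 + 6:00 = 17:41 on May 3.
Layover = 03:16 − 17:41 (+1 day) = 9 hours 35 minutes.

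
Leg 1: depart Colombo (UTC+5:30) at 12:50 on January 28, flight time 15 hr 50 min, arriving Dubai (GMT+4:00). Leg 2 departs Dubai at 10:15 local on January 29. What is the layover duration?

Convert departure to UTC: 12:50 − 5:30 = 07:20 UTC on Jan 28.
Add 15 hours and 50 minutes flight time → 23:10 UTC.
Dubai is UTC+4:00, so local arrival = 23:10 + 4:00 = 03:10 on Jan 29.
Layover = 10:15 − 03:10 = 7 hours 5 minutes.

7 hours 5 minutes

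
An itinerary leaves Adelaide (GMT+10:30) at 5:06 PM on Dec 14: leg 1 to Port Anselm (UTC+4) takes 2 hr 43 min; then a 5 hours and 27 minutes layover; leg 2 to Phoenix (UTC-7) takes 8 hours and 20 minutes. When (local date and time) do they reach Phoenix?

4:06 PM on December 14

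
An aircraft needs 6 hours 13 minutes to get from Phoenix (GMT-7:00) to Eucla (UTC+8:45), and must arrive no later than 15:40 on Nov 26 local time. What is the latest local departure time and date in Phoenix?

Target arrival in UTC: 15:40 − 8:45 = 06:55 on Nov 26.
Subtract 6 hours and 13 minutes → departure 00:42 UTC on Nov 26.
Phoenix is UTC−7:00: 00:42 − 7:00 = 17:42 on Nov 25.

17:42 on Nov 25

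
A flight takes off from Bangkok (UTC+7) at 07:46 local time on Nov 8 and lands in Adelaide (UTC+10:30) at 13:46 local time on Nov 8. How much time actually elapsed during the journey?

2 hours 30 minutes

Departure in UTC: 07:46 − 7:00 = 00:46 on Nov 8.
Arrival in UTC: 13:46 − 10:30 = 03:16 on Nov 8.
Elapsed = 03:16 − 00:46 = 2 hours 30 minutes.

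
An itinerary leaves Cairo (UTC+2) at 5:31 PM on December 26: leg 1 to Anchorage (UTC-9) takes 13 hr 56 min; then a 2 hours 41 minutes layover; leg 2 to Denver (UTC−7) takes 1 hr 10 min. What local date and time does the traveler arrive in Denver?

2:18 AM on Dec 27

Convert departure to UTC: 5:31 PM − 2:00 = 3:31 PM UTC on Dec 26.
Add 13 hours 56 minutes leg 1 → 5:27 AM UTC (Dec 27).
Add 2 hours 41 minutes layover in Anchorage → 8:08 AM UTC.
Add 1 hour 10 minutes leg 2 → 9:18 AM UTC.
Denver is UTC−7:00, so local arrival = 9:18 AM − 7:00 = 2:18 AM on Dec 27.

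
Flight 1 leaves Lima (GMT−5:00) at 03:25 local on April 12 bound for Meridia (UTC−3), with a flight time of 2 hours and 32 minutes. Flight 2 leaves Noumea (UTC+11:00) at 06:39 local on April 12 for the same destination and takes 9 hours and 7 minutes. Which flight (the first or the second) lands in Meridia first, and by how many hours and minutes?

the second, by 6 hours 11 minutes

Flight 1 in UTC: 03:25 + 5:00 = 08:25 on Apr 12.
+2 hours 32 minutes → arrive 10:57 UTC on Apr 12.
Flight 2 in UTC: 06:39 − 11:00 = 19:39 on Apr 11.
+9 hours and 7 minutes → arrive 04:46 UTC on Apr 12.
Flight 2 lands earlier by 6 hours 11 minutes.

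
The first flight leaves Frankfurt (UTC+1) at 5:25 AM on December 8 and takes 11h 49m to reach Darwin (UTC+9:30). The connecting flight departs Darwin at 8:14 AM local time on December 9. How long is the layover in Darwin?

6 hours 30 minutes

Convert departure to UTC: 5:25 AM − 1:00 = 4:25 AM UTC on Dec 8.
Add 11 hours and 49 minutes flight time → 4:14 PM UTC.
Darwin is UTC+9:30, so local arrival = 4:14 PM + 9:30 = 1:44 AM on Dec 9.
Layover = 8:14 AM − 1:44 AM = 6 hours 30 minutes.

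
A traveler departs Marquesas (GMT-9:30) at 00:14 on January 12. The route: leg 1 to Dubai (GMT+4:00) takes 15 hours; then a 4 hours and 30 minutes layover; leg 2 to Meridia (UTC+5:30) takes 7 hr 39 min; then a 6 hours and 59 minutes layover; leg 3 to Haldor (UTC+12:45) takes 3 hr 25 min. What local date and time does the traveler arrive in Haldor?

Convert departure to UTC: 00:14 + 9:30 = 09:44 UTC on Jan 12.
Add 15 hours leg 1 → 00:44 UTC (Jan 13).
Add 4 hours and 30 minutes layover in Dubai → 05:14 UTC.
Add 7 hours and 39 minutes leg 2 → 12:53 UTC.
Add 6 hours and 59 minutes layover in Meridia → 19:52 UTC.
Add 3 hours 25 minutes leg 3 → 23:17 UTC.
Haldor is UTC+12:45, so local arrival = 23:17 + 12:45 = 12:02 on Jan 14.

12:02 on January 14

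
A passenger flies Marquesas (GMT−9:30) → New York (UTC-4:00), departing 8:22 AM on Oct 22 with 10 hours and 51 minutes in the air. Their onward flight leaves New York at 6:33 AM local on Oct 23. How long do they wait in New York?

Convert departure to UTC: 8:22 AM + 9:30 = 5:52 PM UTC on Oct 22.
Add 10 hours 51 minutes flight time → 4:43 AM UTC (Oct 23).
New York is UTC−4:00, so local arrival = 4:43 AM − 4:00 = 12:43 AM on Oct 23.
Layover = 6:33 AM − 12:43 AM = 5 hours 50 minutes.

5 hours 50 minutes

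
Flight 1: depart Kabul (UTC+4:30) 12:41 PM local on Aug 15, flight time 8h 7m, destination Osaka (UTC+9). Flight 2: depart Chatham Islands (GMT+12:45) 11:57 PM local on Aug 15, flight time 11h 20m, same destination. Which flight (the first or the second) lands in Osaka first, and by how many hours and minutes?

the first, by 6 hours 14 minutes

Flight 1 in UTC: 12:41 PM − 4:30 = 8:11 AM on Aug 15.
+8 hours 7 minutes → arrive 4:18 PM UTC on Aug 15.
Flight 2 in UTC: 11:57 PM − 12:45 = 11:12 AM on Aug 15.
+11 hours and 20 minutes → arrive 10:32 PM UTC on Aug 15.
Flight 1 lands earlier by 6 hours 14 minutes.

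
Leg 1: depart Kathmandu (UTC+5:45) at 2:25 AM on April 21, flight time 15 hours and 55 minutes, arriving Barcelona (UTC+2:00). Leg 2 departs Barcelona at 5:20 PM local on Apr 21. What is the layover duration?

2 hours 45 minutes

Convert departure to UTC: 2:25 AM − 5:45 = 8:40 PM UTC on Apr 20.
Add 15 hours 55 minutes flight time → 12:35 PM UTC (Apr 21).
Barcelona is UTC+2:00, so local arrival = 12:35 PM + 2:00 = 2:35 PM on Apr 21.
Layover = 5:20 PM − 2:35 PM = 2 hours 45 minutes.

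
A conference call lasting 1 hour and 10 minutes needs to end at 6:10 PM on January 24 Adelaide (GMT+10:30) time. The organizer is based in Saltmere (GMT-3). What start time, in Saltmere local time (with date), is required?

Target end time in UTC: 6:10 PM − 10:30 = 7:40 AM on Jan 24.
Subtract 1 hour and 10 minutes → start 6:30 AM UTC on Jan 24.
Saltmere is UTC−3:00: 6:30 AM − 3:00 = 3:30 AM on Jan 24.

3:30 AM on January 24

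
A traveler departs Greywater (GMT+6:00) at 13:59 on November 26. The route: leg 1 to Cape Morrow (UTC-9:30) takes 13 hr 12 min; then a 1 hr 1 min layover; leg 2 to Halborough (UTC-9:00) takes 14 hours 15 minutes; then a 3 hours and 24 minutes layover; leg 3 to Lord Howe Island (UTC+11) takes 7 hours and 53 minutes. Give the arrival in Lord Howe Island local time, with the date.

Convert departure to UTC: 13:59 − 6:00 = 07:59 UTC on Nov 26.
Add 13 hours and 12 minutes leg 1 → 21:11 UTC.
Add 1 hour 1 minute layover in Cape Morrow → 22:12 UTC.
Add 14 hours and 15 minutes leg 2 → 12:27 UTC (Nov 27).
Add 3 hours and 24 minutes layover in Halborough → 15:51 UTC.
Add 7 hours and 53 minutes leg 3 → 23:44 UTC.
Lord Howe Island is UTC+11:00, so local arrival = 23:44 + 11:00 = 10:44 on Nov 28.

10:44 on November 28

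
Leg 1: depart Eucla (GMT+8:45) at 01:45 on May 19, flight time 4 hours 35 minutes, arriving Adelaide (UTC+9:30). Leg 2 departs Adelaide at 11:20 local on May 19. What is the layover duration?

Convert departure to UTC: 01:45 − 8:45 = 17:00 UTC on May 18.
Add 4 hours 35 minutes flight time → 21:35 UTC.
Adelaide is UTC+9:30, so local arrival = 21:35 + 9:30 = 07:05 on May 19.
Layover = 11:20 − 07:05 = 4 hours 15 minutes.

4 hours 15 minutes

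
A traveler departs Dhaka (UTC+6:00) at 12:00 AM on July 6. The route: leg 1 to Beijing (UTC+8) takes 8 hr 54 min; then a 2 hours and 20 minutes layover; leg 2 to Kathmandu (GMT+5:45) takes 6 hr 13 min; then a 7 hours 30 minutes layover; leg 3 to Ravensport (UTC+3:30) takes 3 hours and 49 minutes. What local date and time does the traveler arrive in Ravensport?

2:16 AM on July 7

Convert departure to UTC: 12:00 AM − 6:00 = 6:00 PM UTC on Jul 5.
Add 8 hours and 54 minutes leg 1 → 2:54 AM UTC (Jul 6).
Add 2 hours and 20 minutes layover in Beijing → 5:14 AM UTC.
Add 6 hours 13 minutes leg 2 → 11:27 AM UTC.
Add 7 hours 30 minutes layover in Kathmandu → 6:57 PM UTC.
Add 3 hours 49 minutes leg 3 → 10:46 PM UTC.
Ravensport is UTC+3:30, so local arrival = 10:46 PM + 3:30 = 2:16 AM on Jul 7.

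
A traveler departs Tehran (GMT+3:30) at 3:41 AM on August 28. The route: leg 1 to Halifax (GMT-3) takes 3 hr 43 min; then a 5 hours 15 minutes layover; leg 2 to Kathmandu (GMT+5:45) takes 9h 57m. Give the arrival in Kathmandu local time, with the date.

Convert departure to UTC: 3:41 AM − 3:30 = 12:11 AM UTC on Aug 28.
Add 3 hours and 43 minutes leg 1 → 3:54 AM UTC.
Add 5 hours 15 minutes layover in Halifax → 9:09 AM UTC.
Add 9 hours and 57 minutes leg 2 → 7:06 PM UTC.
Kathmandu is UTC+5:45, so local arrival = 7:06 PM + 5:45 = 12:51 AM on Aug 29.

12:51 AM on August 29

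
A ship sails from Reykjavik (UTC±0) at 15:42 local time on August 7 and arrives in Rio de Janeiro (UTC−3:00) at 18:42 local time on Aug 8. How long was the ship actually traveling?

30 hours

Departure is already UTC: 15:42 on Aug 7.
Arrival in UTC: 18:42 + 3:00 = 21:42 on Aug 8.
Elapsed = 21:42 − 15:42 (+1 day) = 30 hours.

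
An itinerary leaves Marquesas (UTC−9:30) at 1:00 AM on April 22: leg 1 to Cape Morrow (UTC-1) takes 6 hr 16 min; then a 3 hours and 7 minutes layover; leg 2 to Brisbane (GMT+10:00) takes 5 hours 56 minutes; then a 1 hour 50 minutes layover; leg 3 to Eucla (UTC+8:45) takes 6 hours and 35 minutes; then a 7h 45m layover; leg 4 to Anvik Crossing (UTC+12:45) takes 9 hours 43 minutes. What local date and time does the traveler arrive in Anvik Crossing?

Convert departure to UTC: 1:00 AM + 9:30 = 10:30 AM UTC on Apr 22.
Add 6 hours 16 minutes leg 1 → 4:46 PM UTC.
Add 3 hours 7 minutes layover in Cape Morrow → 7:53 PM UTC.
Add 5 hours 56 minutes leg 2 → 1:49 AM UTC (Apr 23).
Add 1 hour and 50 minutes layover in Brisbane → 3:39 AM UTC.
Add 6 hours 35 minutes leg 3 → 10:14 AM UTC.
Add 7 hours 45 minutes layover in Eucla → 5:59 PM UTC.
Add 9 hours 43 minutes leg 4 → 3:42 AM UTC (Apr 24).
Anvik Crossing is UTC+12:45, so local arrival = 3:42 AM + 12:45 = 4:27 PM on Apr 24.

4:27 PM on April 24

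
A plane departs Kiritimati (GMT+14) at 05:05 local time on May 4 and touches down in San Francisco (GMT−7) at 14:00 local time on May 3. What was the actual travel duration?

Departure in UTC: 05:05 − 14:00 = 15:05 on May 3.
Arrival in UTC: 14:00 + 7:00 = 21:00 on May 3.
Elapsed = 21:00 − 15:05 = 5 hours 55 minutes.

5 hours 55 minutes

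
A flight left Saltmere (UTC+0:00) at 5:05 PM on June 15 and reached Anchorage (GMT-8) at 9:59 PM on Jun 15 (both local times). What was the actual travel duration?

Departure is already UTC: 5:05 PM on Jun 15.
Arrival in UTC: 9:59 PM + 8:00 = 5:59 AM on Jun 16.
Elapsed = 5:59 AM − 5:05 PM (+1 day) = 12 hours 54 minutes.

12 hours 54 minutes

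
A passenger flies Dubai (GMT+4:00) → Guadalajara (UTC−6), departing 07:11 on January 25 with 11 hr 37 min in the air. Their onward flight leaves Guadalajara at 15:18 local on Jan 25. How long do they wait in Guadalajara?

6 hours 30 minutes

Convert departure to UTC: 07:11 − 4:00 = 03:11 UTC on Jan 25.
Add 11 hours 37 minutes flight time → 14:48 UTC.
Guadalajara is UTC−6:00, so local arrival = 14:48 − 6:00 = 08:48 on Jan 25.
Layover = 15:18 − 08:48 = 6 hours 30 minutes.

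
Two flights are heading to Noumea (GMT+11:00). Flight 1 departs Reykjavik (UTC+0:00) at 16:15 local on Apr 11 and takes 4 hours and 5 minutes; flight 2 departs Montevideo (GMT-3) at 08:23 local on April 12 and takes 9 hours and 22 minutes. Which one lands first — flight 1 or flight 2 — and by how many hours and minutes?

Flight 1 departs at 16:15 UTC (Apr 11).
+4 hours and 5 minutes → arrive 20:20 UTC on Apr 11.
Flight 2 in UTC: 08:23 + 3:00 = 11:23 on Apr 12.
+9 hours 22 minutes → arrive 20:45 UTC on Apr 12.
Flight 1 lands earlier by 24 hours 25 minutes.

the first, by 24 hours 25 minutes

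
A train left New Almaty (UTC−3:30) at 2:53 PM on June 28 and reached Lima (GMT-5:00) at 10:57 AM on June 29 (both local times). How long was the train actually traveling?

Lima is 1:30 behind New Almaty.
Clock-face elapsed time (ignoring zones) is 20 hours 4 minutes.
Actual elapsed = 20 hours 4 minutes + 1:30 = 21 hours 34 minutes.

21 hours 34 minutes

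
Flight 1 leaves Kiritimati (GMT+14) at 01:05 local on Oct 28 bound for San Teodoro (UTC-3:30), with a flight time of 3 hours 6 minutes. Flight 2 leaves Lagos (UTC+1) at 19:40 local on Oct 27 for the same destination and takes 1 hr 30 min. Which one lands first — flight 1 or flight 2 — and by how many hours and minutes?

Flight 1 in UTC: 01:05 − 14:00 = 11:05 on Oct 27.
+3 hours 6 minutes → arrive 14:11 UTC on Oct 27.
Flight 2 in UTC: 19:40 − 1:00 = 18:40 on Oct 27.
+1 hour and 30 minutes → arrive 20:10 UTC on Oct 27.
Flight 1 lands earlier by 5 hours 59 minutes.

the first, by 5 hours 59 minutes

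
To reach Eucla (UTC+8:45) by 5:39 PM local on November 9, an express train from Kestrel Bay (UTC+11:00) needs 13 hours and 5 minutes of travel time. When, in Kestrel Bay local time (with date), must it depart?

Target arrival in UTC: 5:39 PM − 8:45 = 8:54 AM on Nov 9.
Subtract 13 hours 5 minutes → departure 7:49 PM UTC on Nov 8.
Kestrel Bay is UTC+11:00: 7:49 PM + 11:00 = 6:49 AM on Nov 9.

6:49 AM on Nov 9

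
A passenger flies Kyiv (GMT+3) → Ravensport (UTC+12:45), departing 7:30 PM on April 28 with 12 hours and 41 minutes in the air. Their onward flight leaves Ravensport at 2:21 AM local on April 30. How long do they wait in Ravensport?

8 hours 25 minutes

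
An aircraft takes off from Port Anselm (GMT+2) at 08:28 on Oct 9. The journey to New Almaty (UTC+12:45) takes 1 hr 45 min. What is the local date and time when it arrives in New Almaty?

Convert departure to UTC: 08:28 − 2:00 = 06:28 UTC on Oct 9.
Add 1 hour 45 minutes travel time → 08:13 UTC.
New Almaty is UTC+12:45, so local arrival = 08:13 + 12:45 = 20:58 on Oct 9.

20:58 on October 9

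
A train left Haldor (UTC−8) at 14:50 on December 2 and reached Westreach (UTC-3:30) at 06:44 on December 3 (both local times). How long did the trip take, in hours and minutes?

Departure in UTC: 14:50 + 8:00 = 22:50 on Dec 2.
Arrival in UTC: 06:44 + 3:30 = 10:14 on Dec 3.
Elapsed = 10:14 − 22:50 (+1 day) = 11 hours 24 minutes.

11 hours 24 minutes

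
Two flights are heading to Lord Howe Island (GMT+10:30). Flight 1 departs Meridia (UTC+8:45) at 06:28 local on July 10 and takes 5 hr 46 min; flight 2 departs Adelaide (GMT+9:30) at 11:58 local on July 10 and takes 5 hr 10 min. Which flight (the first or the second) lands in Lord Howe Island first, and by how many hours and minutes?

the first, by 4 hours 9 minutes

Flight 1 in UTC: 06:28 − 8:45 = 21:43 on Jul 9.
+5 hours 46 minutes → arrive 03:29 UTC on Jul 10.
Flight 2 in UTC: 11:58 − 9:30 = 02:28 on Jul 10.
+5 hours and 10 minutes → arrive 07:38 UTC on Jul 10.
Flight 1 lands earlier by 4 hours 9 minutes.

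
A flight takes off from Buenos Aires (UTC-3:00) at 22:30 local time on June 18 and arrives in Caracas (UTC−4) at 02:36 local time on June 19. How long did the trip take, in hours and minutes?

5 hours 6 minutes

Caracas is 1:00 behind Buenos Aires.
Clock-face elapsed time (ignoring zones) is 4 hours 6 minutes.
Actual elapsed = 4 hours 6 minutes + 1:00 = 5 hours 6 minutes.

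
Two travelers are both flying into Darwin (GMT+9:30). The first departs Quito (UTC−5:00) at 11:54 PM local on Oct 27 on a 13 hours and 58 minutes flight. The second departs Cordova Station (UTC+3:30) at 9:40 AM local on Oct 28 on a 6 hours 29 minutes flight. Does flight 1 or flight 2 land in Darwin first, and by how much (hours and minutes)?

the second, by 6 hours 13 minutes

Flight 1 in UTC: 11:54 PM + 5:00 = 4:54 AM on Oct 28.
+13 hours 58 minutes → arrive 6:52 PM UTC on Oct 28.
Flight 2 in UTC: 9:40 AM − 3:30 = 6:10 AM on Oct 28.
+6 hours and 29 minutes → arrive 12:39 PM UTC on Oct 28.
Flight 2 lands earlier by 6 hours 13 minutes.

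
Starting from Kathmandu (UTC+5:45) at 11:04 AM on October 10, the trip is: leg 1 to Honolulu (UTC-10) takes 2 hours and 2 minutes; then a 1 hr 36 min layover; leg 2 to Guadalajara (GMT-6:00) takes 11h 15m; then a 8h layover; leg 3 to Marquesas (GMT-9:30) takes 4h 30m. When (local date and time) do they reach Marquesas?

Convert departure to UTC: 11:04 AM − 5:45 = 5:19 AM UTC on Oct 10.
Add 2 hours and 2 minutes leg 1 → 7:21 AM UTC.
Add 1 hour and 36 minutes layover in Honolulu → 8:57 AM UTC.
Add 11 hours and 15 minutes leg 2 → 8:12 PM UTC.
Add 8 hours layover in Guadalajara → 4:12 AM UTC (Oct 11).
Add 4 hours 30 minutes leg 3 → 8:42 AM UTC.
Marquesas is UTC−9:30, so local arrival = 8:42 AM − 9:30 = 11:12 PM on Oct 10.

11:12 PM on Oct 10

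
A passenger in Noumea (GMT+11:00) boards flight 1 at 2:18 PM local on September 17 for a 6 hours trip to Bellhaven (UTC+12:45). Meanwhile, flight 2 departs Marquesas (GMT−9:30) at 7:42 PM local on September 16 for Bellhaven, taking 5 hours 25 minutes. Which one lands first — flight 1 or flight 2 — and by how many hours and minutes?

Flight 1 in UTC: 2:18 PM − 11:00 = 3:18 AM on Sep 17.
+6 hours → arrive 9:18 AM UTC on Sep 17.
Flight 2 in UTC: 7:42 PM + 9:30 = 5:12 AM on Sep 17.
+5 hours and 25 minutes → arrive 10:37 AM UTC on Sep 17.
Flight 1 lands earlier by 1 hour 19 minutes.

the first, by 1 hour 19 minutes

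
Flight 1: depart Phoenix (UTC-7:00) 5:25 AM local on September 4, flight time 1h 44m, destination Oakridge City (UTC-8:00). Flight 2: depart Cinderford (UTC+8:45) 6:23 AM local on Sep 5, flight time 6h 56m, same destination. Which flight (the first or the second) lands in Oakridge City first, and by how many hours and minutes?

Flight 1 in UTC: 5:25 AM + 7:00 = 12:25 PM on Sep 4.
+1 hour and 44 minutes → arrive 2:09 PM UTC on Sep 4.
Flight 2 in UTC: 6:23 AM − 8:45 = 9:38 PM on Sep 4.
+6 hours 56 minutes → arrive 4:34 AM UTC on Sep 5.
Flight 1 lands earlier by 14 hours 25 minutes.

the first, by 14 hours 25 minutes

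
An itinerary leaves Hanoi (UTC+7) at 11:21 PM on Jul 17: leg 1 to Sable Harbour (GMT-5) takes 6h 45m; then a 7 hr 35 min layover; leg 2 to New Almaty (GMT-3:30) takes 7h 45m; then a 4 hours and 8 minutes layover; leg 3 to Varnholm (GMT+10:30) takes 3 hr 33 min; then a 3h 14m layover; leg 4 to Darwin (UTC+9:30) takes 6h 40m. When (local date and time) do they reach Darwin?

Convert departure to UTC: 11:21 PM − 7:00 = 4:21 PM UTC on Jul 17.
Add 6 hours and 45 minutes leg 1 → 11:06 PM UTC.
Add 7 hours 35 minutes layover in Sable Harbour → 6:41 AM UTC (Jul 18).
Add 7 hours and 45 minutes leg 2 → 2:26 PM UTC.
Add 4 hours and 8 minutes layover in New Almaty → 6:34 PM UTC.
Add 3 hours 33 minutes leg 3 → 10:07 PM UTC.
Add 3 hours and 14 minutes layover in Varnholm → 1:21 AM UTC (Jul 19).
Add 6 hours 40 minutes leg 4 → 8:01 AM UTC.
Darwin is UTC+9:30, so local arrival = 8:01 AM + 9:30 = 5:31 PM on Jul 19.

5:31 PM on July 19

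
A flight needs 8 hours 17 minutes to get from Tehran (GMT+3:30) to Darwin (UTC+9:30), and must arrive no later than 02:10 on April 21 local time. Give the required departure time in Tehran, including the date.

Target arrival in UTC: 02:10 − 9:30 = 16:40 on Apr 20.
Subtract 8 hours and 17 minutes → departure 08:23 UTC on Apr 20.
Tehran is UTC+3:30: 08:23 + 3:30 = 11:53 on Apr 20.

11:53 on April 20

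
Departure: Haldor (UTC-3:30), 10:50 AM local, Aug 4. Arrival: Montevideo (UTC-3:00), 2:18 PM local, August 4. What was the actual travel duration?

2 hours 58 minutes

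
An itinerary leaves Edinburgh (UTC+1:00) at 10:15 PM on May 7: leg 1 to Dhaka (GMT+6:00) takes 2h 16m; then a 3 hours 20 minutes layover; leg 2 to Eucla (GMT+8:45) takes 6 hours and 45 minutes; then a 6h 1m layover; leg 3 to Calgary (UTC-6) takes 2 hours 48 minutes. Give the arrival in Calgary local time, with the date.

Convert departure to UTC: 10:15 PM − 1:00 = 9:15 PM UTC on May 7.
Add 2 hours 16 minutes leg 1 → 11:31 PM UTC.
Add 3 hours 20 minutes layover in Dhaka → 2:51 AM UTC (May 8).
Add 6 hours and 45 minutes leg 2 → 9:36 AM UTC.
Add 6 hours 1 minute layover in Eucla → 3:37 PM UTC.
Add 2 hours and 48 minutes leg 3 → 6:25 PM UTC.
Calgary is UTC−6:00, so local arrival = 6:25 PM − 6:00 = 12:25 PM on May 8.

12:25 PM on May 8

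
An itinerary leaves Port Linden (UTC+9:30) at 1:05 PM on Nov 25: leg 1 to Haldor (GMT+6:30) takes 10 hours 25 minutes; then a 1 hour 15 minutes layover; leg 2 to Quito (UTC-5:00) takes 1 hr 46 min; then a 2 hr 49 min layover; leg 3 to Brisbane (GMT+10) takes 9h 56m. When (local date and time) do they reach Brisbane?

3:46 PM on Nov 26

Convert departure to UTC: 1:05 PM − 9:30 = 3:35 AM UTC on Nov 25.
Add 10 hours and 25 minutes leg 1 → 2:00 PM UTC.
Add 1 hour 15 minutes layover in Haldor → 3:15 PM UTC.
Add 1 hour 46 minutes leg 2 → 5:01 PM UTC.
Add 2 hours 49 minutes layover in Quito → 7:50 PM UTC.
Add 9 hours and 56 minutes leg 3 → 5:46 AM UTC (Nov 26).
Brisbane is UTC+10:00, so local arrival = 5:46 AM + 10:00 = 3:46 PM on Nov 26.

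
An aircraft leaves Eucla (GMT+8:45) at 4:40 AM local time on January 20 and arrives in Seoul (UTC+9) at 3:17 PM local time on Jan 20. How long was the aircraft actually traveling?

10 hours 22 minutes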